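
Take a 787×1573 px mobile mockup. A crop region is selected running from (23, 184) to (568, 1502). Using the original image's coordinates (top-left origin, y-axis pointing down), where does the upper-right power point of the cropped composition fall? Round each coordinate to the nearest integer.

x = 386 px, y = 623 px

Crop width = 568 − 23 = 545 px; one third is 181.67 px.
Crop height = 1502 − 184 = 1318 px; one third is 439.33 px.
The upper-right point is two-thirds across and one-third down within the crop:
x = 23 + 2 × 181.67 ≈ 386; y = 184 + 1 × 439.33 ≈ 623.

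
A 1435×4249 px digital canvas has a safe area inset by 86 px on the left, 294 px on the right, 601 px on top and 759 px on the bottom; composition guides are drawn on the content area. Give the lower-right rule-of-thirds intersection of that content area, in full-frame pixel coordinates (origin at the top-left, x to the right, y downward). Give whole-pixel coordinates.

(789, 2527)

Content width = 1435 − 86 − 294 = 1055 px; content height = 4249 − 601 − 759 = 2889 px.
Lower-right is two-thirds across and two-thirds down within the content area.
x = 86 + 2 × 1055/3 = 86 + 703.33 ≈ 789
y = 601 + 2 × 2889/3 = 601 + 1926.00 ≈ 2527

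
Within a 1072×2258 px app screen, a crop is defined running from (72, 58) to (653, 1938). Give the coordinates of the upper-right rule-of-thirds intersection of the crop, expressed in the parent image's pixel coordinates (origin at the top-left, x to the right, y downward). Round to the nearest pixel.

(459, 685)

Crop width = 653 − 72 = 581 px; one third is 193.67 px.
Crop height = 1938 − 58 = 1880 px; one third is 626.67 px.
The upper-right point is two-thirds across and one-third down within the crop:
x = 72 + 2 × 193.67 ≈ 459; y = 58 + 1 × 626.67 ≈ 685.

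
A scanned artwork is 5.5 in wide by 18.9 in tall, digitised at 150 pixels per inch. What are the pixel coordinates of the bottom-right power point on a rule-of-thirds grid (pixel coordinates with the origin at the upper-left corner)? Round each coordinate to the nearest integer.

In pixels the canvas is 5.5 × 150 = 825 wide and 18.9 × 150 = 2835 tall.
The bottom-right point is two-thirds across and two-thirds down:
x = 2 × 825/3 ≈ 550; y = 2 × 2835/3 ≈ 1890.

(550, 1890)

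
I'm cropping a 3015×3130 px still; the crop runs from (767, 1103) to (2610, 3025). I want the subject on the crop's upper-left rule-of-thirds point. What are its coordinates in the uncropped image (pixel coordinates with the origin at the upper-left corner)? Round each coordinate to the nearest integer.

Crop width = 2610 − 767 = 1843 px; one third is 614.33 px.
Crop height = 3025 − 1103 = 1922 px; one third is 640.67 px.
The upper-left point is one-third across and one-third down within the crop:
x = 767 + 1 × 614.33 ≈ 1381; y = 1103 + 1 × 640.67 ≈ 1744.

x = 1381 px, y = 1744 px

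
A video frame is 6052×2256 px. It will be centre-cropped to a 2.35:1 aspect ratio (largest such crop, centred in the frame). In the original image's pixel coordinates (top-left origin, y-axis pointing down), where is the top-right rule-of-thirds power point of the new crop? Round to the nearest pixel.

6052/2256 > 2.35/1, so the 2.35:1 crop keeps the full height 2256 and trims width to 2256 × 2.35/1 = 5301.60 px.
Left offset = (6052 − 5301.60)/2 = 375.20 px; top offset = 0.
Top-right is two-thirds across and one-third down within the crop:
x = 375.20 + 2 × 5301.60/3 ≈ 3910; y = 0.00 + 1 × 2256.00/3 ≈ 752.

x = 3910 px, y = 752 px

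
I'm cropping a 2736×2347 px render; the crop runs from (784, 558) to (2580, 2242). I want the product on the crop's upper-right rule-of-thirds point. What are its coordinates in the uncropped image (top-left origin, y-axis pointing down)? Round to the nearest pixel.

x = 1981 px, y = 1119 px

Crop width = 2580 − 784 = 1796 px; one third is 598.67 px.
Crop height = 2242 − 558 = 1684 px; one third is 561.33 px.
The upper-right point is two-thirds across and one-third down within the crop:
x = 784 + 2 × 598.67 ≈ 1981; y = 558 + 1 × 561.33 ≈ 1119.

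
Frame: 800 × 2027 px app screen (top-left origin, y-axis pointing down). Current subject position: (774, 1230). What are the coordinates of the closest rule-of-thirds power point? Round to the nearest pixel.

x = 533 px, y = 1351 px

Third lines: x ∈ {267, 533}, y ∈ {676, 1351}.
774 is closer to x = 533; 1230 is closer to y = 1351.
So the nearest intersection is the lower-right power point.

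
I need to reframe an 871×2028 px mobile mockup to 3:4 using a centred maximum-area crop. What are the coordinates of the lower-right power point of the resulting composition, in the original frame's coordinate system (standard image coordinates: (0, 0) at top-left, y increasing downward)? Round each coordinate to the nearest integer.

871/2028 < 3/4, so the 3:4 crop keeps the full width 871 and trims height to 871 × 4/3 = 1161.33 px.
Top offset = (2028 − 1161.33)/2 = 433.33 px; left offset = 0.
Lower-right is two-thirds across and two-thirds down within the crop:
x = 0.00 + 2 × 871.00/3 ≈ 581; y = 433.33 + 2 × 1161.33/3 ≈ 1208.

(581, 1208)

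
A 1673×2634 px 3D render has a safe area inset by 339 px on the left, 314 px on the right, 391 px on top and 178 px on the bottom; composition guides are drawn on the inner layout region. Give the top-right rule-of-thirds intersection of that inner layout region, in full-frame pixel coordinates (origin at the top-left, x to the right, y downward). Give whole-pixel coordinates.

x = 1019 px, y = 1079 px

Content width = 1673 − 339 − 314 = 1020 px; content height = 2634 − 391 − 178 = 2065 px.
Top-right is two-thirds across and one-third down within the inner layout region.
x = 339 + 2 × 1020/3 = 339 + 680.00 ≈ 1019
y = 391 + 1 × 2065/3 = 391 + 688.33 ≈ 1079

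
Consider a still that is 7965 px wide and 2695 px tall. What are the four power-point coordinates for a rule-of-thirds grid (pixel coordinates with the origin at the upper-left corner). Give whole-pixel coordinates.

(2655, 898), (5310, 898), (2655, 1797), (5310, 1797)

One third of 7965 is 2655; one third of 2695 is 898.33.
Vertical third lines at x = 2655 and x = 5310; horizontal third lines at y = 898 and y = 1797.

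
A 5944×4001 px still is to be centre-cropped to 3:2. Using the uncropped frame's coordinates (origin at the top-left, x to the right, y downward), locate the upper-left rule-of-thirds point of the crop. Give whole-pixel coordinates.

5944/4001 < 3/2, so the 3:2 crop keeps the full width 5944 and trims height to 5944 × 2/3 = 3962.67 px.
Top offset = (4001 − 3962.67)/2 = 19.17 px; left offset = 0.
Upper-left is one-third across and one-third down within the crop:
x = 0.00 + 1 × 5944.00/3 ≈ 1981; y = 19.17 + 1 × 3962.67/3 ≈ 1340.

(1981, 1340)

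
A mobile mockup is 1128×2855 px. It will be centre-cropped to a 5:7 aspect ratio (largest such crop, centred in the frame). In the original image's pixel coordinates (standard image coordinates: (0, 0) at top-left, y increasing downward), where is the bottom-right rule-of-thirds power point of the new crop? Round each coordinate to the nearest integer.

1128/2855 < 5/7, so the 5:7 crop keeps the full width 1128 and trims height to 1128 × 7/5 = 1579.20 px.
Top offset = (2855 − 1579.20)/2 = 637.90 px; left offset = 0.
Bottom-right is two-thirds across and two-thirds down within the crop:
x = 0.00 + 2 × 1128.00/3 ≈ 752; y = 637.90 + 2 × 1579.20/3 ≈ 1691.

x = 752 px, y = 1691 px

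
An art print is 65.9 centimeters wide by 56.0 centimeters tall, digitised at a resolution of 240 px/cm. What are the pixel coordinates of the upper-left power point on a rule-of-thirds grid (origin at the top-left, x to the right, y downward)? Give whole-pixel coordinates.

(5272, 4480)

In pixels the canvas is 65.9 × 240 = 15816 wide and 56.0 × 240 = 13440 tall.
The upper-left point is one-third across and one-third down:
x = 1 × 15816/3 ≈ 5272; y = 1 × 13440/3 ≈ 4480.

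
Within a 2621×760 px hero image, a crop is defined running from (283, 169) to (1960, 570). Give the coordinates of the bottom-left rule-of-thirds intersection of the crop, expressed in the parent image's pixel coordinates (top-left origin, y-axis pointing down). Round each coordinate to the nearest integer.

Crop width = 1960 − 283 = 1677 px; one third is 559.00 px.
Crop height = 570 − 169 = 401 px; one third is 133.67 px.
The bottom-left point is one-third across and two-thirds down within the crop:
x = 283 + 1 × 559.00 ≈ 842; y = 169 + 2 × 133.67 ≈ 436.

x = 842 px, y = 436 px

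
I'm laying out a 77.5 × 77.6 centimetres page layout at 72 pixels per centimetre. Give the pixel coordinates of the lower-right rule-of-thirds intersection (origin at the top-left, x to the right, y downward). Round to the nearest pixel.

x = 3720 px, y = 3725 px

In pixels the canvas is 77.5 × 72 = 5580 wide and 77.6 × 72 = 5587.2 tall.
The lower-right point is two-thirds across and two-thirds down:
x = 2 × 5580/3 ≈ 3720; y = 2 × 5587.2/3 ≈ 3725.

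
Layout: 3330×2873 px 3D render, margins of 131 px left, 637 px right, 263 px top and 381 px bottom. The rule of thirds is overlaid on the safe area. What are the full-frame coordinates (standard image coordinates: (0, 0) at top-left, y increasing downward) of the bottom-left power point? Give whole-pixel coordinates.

Content width = 3330 − 131 − 637 = 2562 px; content height = 2873 − 263 − 381 = 2229 px.
Bottom-left is one-third across and two-thirds down within the safe area.
x = 131 + 1 × 2562/3 = 131 + 854.00 ≈ 985
y = 263 + 2 × 2229/3 = 263 + 1486.00 ≈ 1749

x = 985 px, y = 1749 px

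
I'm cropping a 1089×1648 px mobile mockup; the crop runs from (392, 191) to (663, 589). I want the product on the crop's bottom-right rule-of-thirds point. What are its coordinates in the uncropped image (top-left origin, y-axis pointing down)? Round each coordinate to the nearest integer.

(573, 456)

Crop width = 663 − 392 = 271 px; one third is 90.33 px.
Crop height = 589 − 191 = 398 px; one third is 132.67 px.
The bottom-right point is two-thirds across and two-thirds down within the crop:
x = 392 + 2 × 90.33 ≈ 573; y = 191 + 2 × 132.67 ≈ 456.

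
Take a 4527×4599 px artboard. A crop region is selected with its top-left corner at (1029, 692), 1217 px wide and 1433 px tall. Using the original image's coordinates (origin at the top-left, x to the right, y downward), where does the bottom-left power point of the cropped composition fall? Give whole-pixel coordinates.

(1435, 1647)

One third of the crop width 1217 is 405.67 px.
One third of the crop height 1433 is 477.67 px.
The bottom-left point is one-third across and two-thirds down within the crop:
x = 1029 + 1 × 405.67 ≈ 1435; y = 692 + 2 × 477.67 ≈ 1647.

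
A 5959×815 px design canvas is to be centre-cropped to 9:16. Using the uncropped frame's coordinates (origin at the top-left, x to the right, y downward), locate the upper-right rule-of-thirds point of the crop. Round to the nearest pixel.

(3056, 272)

5959/815 > 9/16, so the 9:16 crop keeps the full height 815 and trims width to 815 × 9/16 = 458.44 px.
Left offset = (5959 − 458.44)/2 = 2750.28 px; top offset = 0.
Upper-right is two-thirds across and one-third down within the crop:
x = 2750.28 + 2 × 458.44/3 ≈ 3056; y = 0.00 + 1 × 815.00/3 ≈ 272.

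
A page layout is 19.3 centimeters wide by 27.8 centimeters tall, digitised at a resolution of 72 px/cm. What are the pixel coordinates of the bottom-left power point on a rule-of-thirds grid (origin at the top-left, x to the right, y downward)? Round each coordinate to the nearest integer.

(463, 1334)

In pixels the canvas is 19.3 × 72 = 1389.6 wide and 27.8 × 72 = 2001.6 tall.
The bottom-left point is one-third across and two-thirds down:
x = 1 × 1389.6/3 ≈ 463; y = 2 × 2001.6/3 ≈ 1334.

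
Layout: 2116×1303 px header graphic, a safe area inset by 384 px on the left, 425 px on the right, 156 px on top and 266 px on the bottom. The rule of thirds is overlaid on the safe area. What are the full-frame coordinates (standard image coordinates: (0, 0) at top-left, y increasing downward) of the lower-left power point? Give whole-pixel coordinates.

(820, 743)

Content width = 2116 − 384 − 425 = 1307 px; content height = 1303 − 156 − 266 = 881 px.
Lower-left is one-third across and two-thirds down within the safe area.
x = 384 + 1 × 1307/3 = 384 + 435.67 ≈ 820
y = 156 + 2 × 881/3 = 156 + 587.33 ≈ 743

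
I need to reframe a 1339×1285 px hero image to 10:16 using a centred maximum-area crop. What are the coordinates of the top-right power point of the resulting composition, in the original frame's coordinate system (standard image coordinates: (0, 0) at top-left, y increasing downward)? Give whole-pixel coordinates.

x = 803 px, y = 428 px

1339/1285 > 10/16, so the 10:16 crop keeps the full height 1285 and trims width to 1285 × 10/16 = 803.12 px.
Left offset = (1339 − 803.12)/2 = 267.94 px; top offset = 0.
Top-right is two-thirds across and one-third down within the crop:
x = 267.94 + 2 × 803.12/3 ≈ 803; y = 0.00 + 1 × 1285.00/3 ≈ 428.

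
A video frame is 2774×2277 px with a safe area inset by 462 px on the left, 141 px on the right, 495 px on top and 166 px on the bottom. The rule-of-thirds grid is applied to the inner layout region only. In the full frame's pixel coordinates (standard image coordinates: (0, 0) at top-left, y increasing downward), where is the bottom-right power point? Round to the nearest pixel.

(1909, 1572)

Content width = 2774 − 462 − 141 = 2171 px; content height = 2277 − 495 − 166 = 1616 px.
Bottom-right is two-thirds across and two-thirds down within the inner layout region.
x = 462 + 2 × 2171/3 = 462 + 1447.33 ≈ 1909
y = 495 + 2 × 1616/3 = 495 + 1077.33 ≈ 1572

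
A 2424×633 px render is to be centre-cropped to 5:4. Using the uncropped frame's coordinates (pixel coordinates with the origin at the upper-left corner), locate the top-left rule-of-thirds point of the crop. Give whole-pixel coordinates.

2424/633 > 5/4, so the 5:4 crop keeps the full height 633 and trims width to 633 × 5/4 = 791.25 px.
Left offset = (2424 − 791.25)/2 = 816.38 px; top offset = 0.
Top-left is one-third across and one-third down within the crop:
x = 816.38 + 1 × 791.25/3 ≈ 1080; y = 0.00 + 1 × 633.00/3 ≈ 211.

(1080, 211)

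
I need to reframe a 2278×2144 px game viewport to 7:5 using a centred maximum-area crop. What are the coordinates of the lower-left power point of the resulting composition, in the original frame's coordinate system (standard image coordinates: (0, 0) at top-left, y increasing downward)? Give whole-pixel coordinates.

2278/2144 < 7/5, so the 7:5 crop keeps the full width 2278 and trims height to 2278 × 5/7 = 1627.14 px.
Top offset = (2144 − 1627.14)/2 = 258.43 px; left offset = 0.
Lower-left is one-third across and two-thirds down within the crop:
x = 0.00 + 1 × 2278.00/3 ≈ 759; y = 258.43 + 2 × 1627.14/3 ≈ 1343.

(759, 1343)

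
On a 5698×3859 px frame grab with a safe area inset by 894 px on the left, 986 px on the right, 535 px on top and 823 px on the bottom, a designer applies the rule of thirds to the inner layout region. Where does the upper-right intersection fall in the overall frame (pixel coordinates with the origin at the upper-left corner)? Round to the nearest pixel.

x = 3439 px, y = 1369 px

Content width = 5698 − 894 − 986 = 3818 px; content height = 3859 − 535 − 823 = 2501 px.
Upper-right is two-thirds across and one-third down within the inner layout region.
x = 894 + 2 × 3818/3 = 894 + 2545.33 ≈ 3439
y = 535 + 1 × 2501/3 = 535 + 833.67 ≈ 1369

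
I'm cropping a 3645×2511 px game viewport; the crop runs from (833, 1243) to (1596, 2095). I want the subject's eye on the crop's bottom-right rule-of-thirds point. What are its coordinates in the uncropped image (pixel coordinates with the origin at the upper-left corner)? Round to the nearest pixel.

x = 1342 px, y = 1811 px

Crop width = 1596 − 833 = 763 px; one third is 254.33 px.
Crop height = 2095 − 1243 = 852 px; one third is 284.00 px.
The bottom-right point is two-thirds across and two-thirds down within the crop:
x = 833 + 2 × 254.33 ≈ 1342; y = 1243 + 2 × 284.00 ≈ 1811.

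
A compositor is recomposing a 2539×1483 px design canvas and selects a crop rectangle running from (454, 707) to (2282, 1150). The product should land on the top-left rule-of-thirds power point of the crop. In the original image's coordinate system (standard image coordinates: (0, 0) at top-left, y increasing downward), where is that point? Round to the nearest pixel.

Crop width = 2282 − 454 = 1828 px; one third is 609.33 px.
Crop height = 1150 − 707 = 443 px; one third is 147.67 px.
The top-left point is one-third across and one-third down within the crop:
x = 454 + 1 × 609.33 ≈ 1063; y = 707 + 1 × 147.67 ≈ 855.

(1063, 855)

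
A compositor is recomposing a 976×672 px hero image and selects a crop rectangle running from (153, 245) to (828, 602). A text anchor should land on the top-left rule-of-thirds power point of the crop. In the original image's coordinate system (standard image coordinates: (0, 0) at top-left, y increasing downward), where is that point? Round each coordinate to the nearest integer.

Crop width = 828 − 153 = 675 px; one third is 225.00 px.
Crop height = 602 − 245 = 357 px; one third is 119.00 px.
The top-left point is one-third across and one-third down within the crop:
x = 153 + 1 × 225.00 ≈ 378; y = 245 + 1 × 119.00 ≈ 364.

x = 378 px, y = 364 px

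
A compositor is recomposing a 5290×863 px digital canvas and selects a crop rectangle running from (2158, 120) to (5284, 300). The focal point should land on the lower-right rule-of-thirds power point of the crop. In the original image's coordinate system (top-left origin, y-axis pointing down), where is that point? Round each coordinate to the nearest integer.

(4242, 240)

Crop width = 5284 − 2158 = 3126 px; one third is 1042.00 px.
Crop height = 300 − 120 = 180 px; one third is 60.00 px.
The lower-right point is two-thirds across and two-thirds down within the crop:
x = 2158 + 2 × 1042.00 ≈ 4242; y = 120 + 2 × 60.00 ≈ 240.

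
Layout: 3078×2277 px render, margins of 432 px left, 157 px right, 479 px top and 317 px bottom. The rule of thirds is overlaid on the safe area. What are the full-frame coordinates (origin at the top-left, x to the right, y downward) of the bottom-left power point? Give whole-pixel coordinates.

x = 1262 px, y = 1466 px

Content width = 3078 − 432 − 157 = 2489 px; content height = 2277 − 479 − 317 = 1481 px.
Bottom-left is one-third across and two-thirds down within the safe area.
x = 432 + 1 × 2489/3 = 432 + 829.67 ≈ 1262
y = 479 + 2 × 1481/3 = 479 + 987.33 ≈ 1466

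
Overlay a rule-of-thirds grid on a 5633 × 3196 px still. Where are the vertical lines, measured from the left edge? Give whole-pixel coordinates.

5633 / 3 = 1877.67, so the vertical lines sit at one and two thirds of 5633.

1878 px and 3755 px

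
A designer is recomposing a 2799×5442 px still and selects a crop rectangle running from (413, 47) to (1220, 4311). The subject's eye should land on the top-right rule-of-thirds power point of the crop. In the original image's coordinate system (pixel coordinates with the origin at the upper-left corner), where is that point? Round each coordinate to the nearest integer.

(951, 1468)

Crop width = 1220 − 413 = 807 px; one third is 269.00 px.
Crop height = 4311 − 47 = 4264 px; one third is 1421.33 px.
The top-right point is two-thirds across and one-third down within the crop:
x = 413 + 2 × 269.00 ≈ 951; y = 47 + 1 × 1421.33 ≈ 1468.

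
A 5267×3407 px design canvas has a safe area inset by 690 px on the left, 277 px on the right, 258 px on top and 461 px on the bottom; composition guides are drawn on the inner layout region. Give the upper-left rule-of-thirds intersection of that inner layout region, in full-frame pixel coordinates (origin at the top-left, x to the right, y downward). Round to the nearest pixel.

(2123, 1154)

Content width = 5267 − 690 − 277 = 4300 px; content height = 3407 − 258 − 461 = 2688 px.
Upper-left is one-third across and one-third down within the inner layout region.
x = 690 + 1 × 4300/3 = 690 + 1433.33 ≈ 2123
y = 258 + 1 × 2688/3 = 258 + 896.00 ≈ 1154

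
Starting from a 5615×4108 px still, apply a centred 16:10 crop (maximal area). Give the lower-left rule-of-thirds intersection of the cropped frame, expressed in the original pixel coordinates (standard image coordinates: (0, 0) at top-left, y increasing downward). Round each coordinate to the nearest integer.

(1872, 2639)

5615/4108 < 16/10, so the 16:10 crop keeps the full width 5615 and trims height to 5615 × 10/16 = 3509.38 px.
Top offset = (4108 − 3509.38)/2 = 299.31 px; left offset = 0.
Lower-left is one-third across and two-thirds down within the crop:
x = 0.00 + 1 × 5615.00/3 ≈ 1872; y = 299.31 + 2 × 3509.38/3 ≈ 2639.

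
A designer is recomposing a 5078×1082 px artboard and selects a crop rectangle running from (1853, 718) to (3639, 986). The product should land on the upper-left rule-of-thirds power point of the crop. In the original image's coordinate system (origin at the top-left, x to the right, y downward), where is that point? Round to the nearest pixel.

Crop width = 3639 − 1853 = 1786 px; one third is 595.33 px.
Crop height = 986 − 718 = 268 px; one third is 89.33 px.
The upper-left point is one-third across and one-third down within the crop:
x = 1853 + 1 × 595.33 ≈ 2448; y = 718 + 1 × 89.33 ≈ 807.

x = 2448 px, y = 807 px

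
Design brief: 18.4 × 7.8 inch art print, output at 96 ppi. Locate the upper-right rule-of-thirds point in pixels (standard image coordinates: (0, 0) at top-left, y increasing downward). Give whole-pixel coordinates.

(1178, 250)

In pixels the canvas is 18.4 × 96 = 1766.4 wide and 7.8 × 96 = 748.8 tall.
The upper-right point is two-thirds across and one-third down:
x = 2 × 1766.4/3 ≈ 1178; y = 1 × 748.8/3 ≈ 250.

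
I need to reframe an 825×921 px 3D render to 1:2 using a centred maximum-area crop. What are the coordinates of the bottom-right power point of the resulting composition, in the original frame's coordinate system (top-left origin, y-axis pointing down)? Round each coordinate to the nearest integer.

(489, 614)

825/921 > 1/2, so the 1:2 crop keeps the full height 921 and trims width to 921 × 1/2 = 460.50 px.
Left offset = (825 − 460.50)/2 = 182.25 px; top offset = 0.
Bottom-right is two-thirds across and two-thirds down within the crop:
x = 182.25 + 2 × 460.50/3 ≈ 489; y = 0.00 + 2 × 921.00/3 ≈ 614.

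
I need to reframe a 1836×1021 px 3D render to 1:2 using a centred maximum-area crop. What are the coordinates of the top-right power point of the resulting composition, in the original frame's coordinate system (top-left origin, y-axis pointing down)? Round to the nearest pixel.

1836/1021 > 1/2, so the 1:2 crop keeps the full height 1021 and trims width to 1021 × 1/2 = 510.50 px.
Left offset = (1836 − 510.50)/2 = 662.75 px; top offset = 0.
Top-right is two-thirds across and one-third down within the crop:
x = 662.75 + 2 × 510.50/3 ≈ 1003; y = 0.00 + 1 × 1021.00/3 ≈ 340.

x = 1003 px, y = 340 px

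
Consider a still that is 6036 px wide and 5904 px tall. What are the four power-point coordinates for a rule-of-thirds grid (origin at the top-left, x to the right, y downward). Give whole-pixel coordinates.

One third of 6036 is 2012; one third of 5904 is 1968.
Vertical third lines at x = 2012 and x = 4024; horizontal third lines at y = 1968 and y = 3936.

(2012, 1968), (4024, 1968), (2012, 3936), (4024, 3936)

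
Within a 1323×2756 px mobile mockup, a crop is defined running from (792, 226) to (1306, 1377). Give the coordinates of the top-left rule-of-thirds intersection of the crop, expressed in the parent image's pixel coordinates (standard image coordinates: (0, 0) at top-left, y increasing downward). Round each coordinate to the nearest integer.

Crop width = 1306 − 792 = 514 px; one third is 171.33 px.
Crop height = 1377 − 226 = 1151 px; one third is 383.67 px.
The top-left point is one-third across and one-third down within the crop:
x = 792 + 1 × 171.33 ≈ 963; y = 226 + 1 × 383.67 ≈ 610.

x = 963 px, y = 610 px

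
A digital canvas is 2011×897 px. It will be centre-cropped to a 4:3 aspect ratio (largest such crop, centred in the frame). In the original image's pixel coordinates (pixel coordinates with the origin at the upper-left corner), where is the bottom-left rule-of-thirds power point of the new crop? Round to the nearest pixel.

x = 806 px, y = 598 px

2011/897 > 4/3, so the 4:3 crop keeps the full height 897 and trims width to 897 × 4/3 = 1196.00 px.
Left offset = (2011 − 1196.00)/2 = 407.50 px; top offset = 0.
Bottom-left is one-third across and two-thirds down within the crop:
x = 407.50 + 1 × 1196.00/3 ≈ 806; y = 0.00 + 2 × 897.00/3 ≈ 598.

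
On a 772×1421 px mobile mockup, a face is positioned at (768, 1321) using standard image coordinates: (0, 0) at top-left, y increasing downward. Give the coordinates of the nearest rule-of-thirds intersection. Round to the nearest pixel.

x = 515 px, y = 947 px

Third lines: x ∈ {257, 515}, y ∈ {474, 947}.
768 is closer to x = 515; 1321 is closer to y = 947.
So the nearest intersection is the lower-right power point.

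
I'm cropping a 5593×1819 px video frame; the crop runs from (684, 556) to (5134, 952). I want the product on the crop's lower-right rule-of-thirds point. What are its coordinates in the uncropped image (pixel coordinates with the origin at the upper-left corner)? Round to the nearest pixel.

Crop width = 5134 − 684 = 4450 px; one third is 1483.33 px.
Crop height = 952 − 556 = 396 px; one third is 132.00 px.
The lower-right point is two-thirds across and two-thirds down within the crop:
x = 684 + 2 × 1483.33 ≈ 3651; y = 556 + 2 × 132.00 ≈ 820.

(3651, 820)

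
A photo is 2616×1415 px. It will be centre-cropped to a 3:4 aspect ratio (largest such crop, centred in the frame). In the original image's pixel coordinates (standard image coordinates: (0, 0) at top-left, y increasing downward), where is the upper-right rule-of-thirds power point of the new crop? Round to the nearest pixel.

2616/1415 > 3/4, so the 3:4 crop keeps the full height 1415 and trims width to 1415 × 3/4 = 1061.25 px.
Left offset = (2616 − 1061.25)/2 = 777.38 px; top offset = 0.
Upper-right is two-thirds across and one-third down within the crop:
x = 777.38 + 2 × 1061.25/3 ≈ 1485; y = 0.00 + 1 × 1415.00/3 ≈ 472.

x = 1485 px, y = 472 px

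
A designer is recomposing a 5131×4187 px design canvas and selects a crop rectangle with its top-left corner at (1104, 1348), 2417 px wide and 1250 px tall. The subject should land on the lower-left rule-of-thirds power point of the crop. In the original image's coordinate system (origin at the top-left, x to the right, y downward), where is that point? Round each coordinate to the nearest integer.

One third of the crop width 2417 is 805.67 px.
One third of the crop height 1250 is 416.67 px.
The lower-left point is one-third across and two-thirds down within the crop:
x = 1104 + 1 × 805.67 ≈ 1910; y = 1348 + 2 × 416.67 ≈ 2181.

(1910, 2181)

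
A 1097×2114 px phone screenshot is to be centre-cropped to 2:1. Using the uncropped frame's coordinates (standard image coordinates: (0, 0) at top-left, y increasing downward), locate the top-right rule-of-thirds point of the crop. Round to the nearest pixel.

x = 731 px, y = 966 px

1097/2114 < 2/1, so the 2:1 crop keeps the full width 1097 and trims height to 1097 × 1/2 = 548.50 px.
Top offset = (2114 − 548.50)/2 = 782.75 px; left offset = 0.
Top-right is two-thirds across and one-third down within the crop:
x = 0.00 + 2 × 1097.00/3 ≈ 731; y = 782.75 + 1 × 548.50/3 ≈ 966.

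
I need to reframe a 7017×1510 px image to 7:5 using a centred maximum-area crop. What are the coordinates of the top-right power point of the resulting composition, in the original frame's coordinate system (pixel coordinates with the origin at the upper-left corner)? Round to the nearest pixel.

(3861, 503)

7017/1510 > 7/5, so the 7:5 crop keeps the full height 1510 and trims width to 1510 × 7/5 = 2114.00 px.
Left offset = (7017 − 2114.00)/2 = 2451.50 px; top offset = 0.
Top-right is two-thirds across and one-third down within the crop:
x = 2451.50 + 2 × 2114.00/3 ≈ 3861; y = 0.00 + 1 × 1510.00/3 ≈ 503.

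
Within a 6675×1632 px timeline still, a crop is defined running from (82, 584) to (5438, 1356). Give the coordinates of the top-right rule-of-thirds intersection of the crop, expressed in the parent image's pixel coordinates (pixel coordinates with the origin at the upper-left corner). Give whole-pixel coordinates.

x = 3653 px, y = 841 px

Crop width = 5438 − 82 = 5356 px; one third is 1785.33 px.
Crop height = 1356 − 584 = 772 px; one third is 257.33 px.
The top-right point is two-thirds across and one-third down within the crop:
x = 82 + 2 × 1785.33 ≈ 3653; y = 584 + 1 × 257.33 ≈ 841.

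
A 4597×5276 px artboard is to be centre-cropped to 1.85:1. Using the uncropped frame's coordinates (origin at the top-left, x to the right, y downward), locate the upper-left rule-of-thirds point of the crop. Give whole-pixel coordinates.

4597/5276 < 1.85/1, so the 1.85:1 crop keeps the full width 4597 and trims height to 4597 × 1/1.85 = 2484.86 px.
Top offset = (5276 − 2484.86)/2 = 1395.57 px; left offset = 0.
Upper-left is one-third across and one-third down within the crop:
x = 0.00 + 1 × 4597.00/3 ≈ 1532; y = 1395.57 + 1 × 2484.86/3 ≈ 2224.

(1532, 2224)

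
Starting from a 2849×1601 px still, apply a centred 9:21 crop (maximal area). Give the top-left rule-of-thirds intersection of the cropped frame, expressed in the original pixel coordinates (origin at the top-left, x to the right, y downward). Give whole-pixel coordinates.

x = 1310 px, y = 534 px

2849/1601 > 9/21, so the 9:21 crop keeps the full height 1601 and trims width to 1601 × 9/21 = 686.14 px.
Left offset = (2849 − 686.14)/2 = 1081.43 px; top offset = 0.
Top-left is one-third across and one-third down within the crop:
x = 1081.43 + 1 × 686.14/3 ≈ 1310; y = 0.00 + 1 × 1601.00/3 ≈ 534.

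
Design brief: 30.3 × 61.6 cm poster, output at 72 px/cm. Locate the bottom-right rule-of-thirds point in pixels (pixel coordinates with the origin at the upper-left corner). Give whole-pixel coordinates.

(1454, 2957)

In pixels the canvas is 30.3 × 72 = 2181.6 wide and 61.6 × 72 = 4435.2 tall.
The bottom-right point is two-thirds across and two-thirds down:
x = 2 × 2181.6/3 ≈ 1454; y = 2 × 4435.2/3 ≈ 2957.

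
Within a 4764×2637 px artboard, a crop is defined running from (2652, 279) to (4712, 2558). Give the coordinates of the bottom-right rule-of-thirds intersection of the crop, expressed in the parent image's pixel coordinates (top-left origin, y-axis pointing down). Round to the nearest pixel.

Crop width = 4712 − 2652 = 2060 px; one third is 686.67 px.
Crop height = 2558 − 279 = 2279 px; one third is 759.67 px.
The bottom-right point is two-thirds across and two-thirds down within the crop:
x = 2652 + 2 × 686.67 ≈ 4025; y = 279 + 2 × 759.67 ≈ 1798.

(4025, 1798)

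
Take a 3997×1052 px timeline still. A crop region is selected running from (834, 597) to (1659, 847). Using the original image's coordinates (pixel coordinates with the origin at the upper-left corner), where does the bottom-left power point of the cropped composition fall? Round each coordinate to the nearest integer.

x = 1109 px, y = 764 px

Crop width = 1659 − 834 = 825 px; one third is 275.00 px.
Crop height = 847 − 597 = 250 px; one third is 83.33 px.
The bottom-left point is one-third across and two-thirds down within the crop:
x = 834 + 1 × 275.00 ≈ 1109; y = 597 + 2 × 83.33 ≈ 764.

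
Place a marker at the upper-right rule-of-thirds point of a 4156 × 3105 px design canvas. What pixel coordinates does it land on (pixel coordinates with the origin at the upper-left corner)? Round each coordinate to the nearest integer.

The upper-right point sits two-thirds of the way across and one-third of the way down.
x = 2 × 4156/3 ≈ 2771; y = 1 × 3105/3 ≈ 1035.

(2771, 1035)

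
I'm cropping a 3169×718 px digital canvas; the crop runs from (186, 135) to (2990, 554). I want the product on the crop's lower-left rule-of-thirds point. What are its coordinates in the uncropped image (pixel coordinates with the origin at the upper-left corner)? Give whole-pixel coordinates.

Crop width = 2990 − 186 = 2804 px; one third is 934.67 px.
Crop height = 554 − 135 = 419 px; one third is 139.67 px.
The lower-left point is one-third across and two-thirds down within the crop:
x = 186 + 1 × 934.67 ≈ 1121; y = 135 + 2 × 139.67 ≈ 414.

(1121, 414)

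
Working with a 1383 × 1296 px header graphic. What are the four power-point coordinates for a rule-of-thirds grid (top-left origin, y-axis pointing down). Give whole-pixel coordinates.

One third of 1383 is 461; one third of 1296 is 432.
Vertical third lines at x = 461 and x = 922; horizontal third lines at y = 432 and y = 864.

(461, 432), (922, 432), (461, 864), (922, 864)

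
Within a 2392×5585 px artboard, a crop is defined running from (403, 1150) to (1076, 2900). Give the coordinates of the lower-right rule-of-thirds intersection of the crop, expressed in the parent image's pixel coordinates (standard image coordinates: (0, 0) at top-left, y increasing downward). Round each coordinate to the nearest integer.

Crop width = 1076 − 403 = 673 px; one third is 224.33 px.
Crop height = 2900 − 1150 = 1750 px; one third is 583.33 px.
The lower-right point is two-thirds across and two-thirds down within the crop:
x = 403 + 2 × 224.33 ≈ 852; y = 1150 + 2 × 583.33 ≈ 2317.

(852, 2317)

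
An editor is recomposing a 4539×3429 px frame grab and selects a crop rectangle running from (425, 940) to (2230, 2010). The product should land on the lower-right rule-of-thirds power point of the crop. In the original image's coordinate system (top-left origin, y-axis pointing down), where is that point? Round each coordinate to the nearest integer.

Crop width = 2230 − 425 = 1805 px; one third is 601.67 px.
Crop height = 2010 − 940 = 1070 px; one third is 356.67 px.
The lower-right point is two-thirds across and two-thirds down within the crop:
x = 425 + 2 × 601.67 ≈ 1628; y = 940 + 2 × 356.67 ≈ 1653.

(1628, 1653)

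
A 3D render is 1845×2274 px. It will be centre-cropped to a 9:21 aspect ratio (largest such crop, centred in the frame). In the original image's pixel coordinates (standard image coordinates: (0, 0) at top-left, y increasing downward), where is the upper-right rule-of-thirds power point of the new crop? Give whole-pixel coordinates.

1845/2274 > 9/21, so the 9:21 crop keeps the full height 2274 and trims width to 2274 × 9/21 = 974.57 px.
Left offset = (1845 − 974.57)/2 = 435.21 px; top offset = 0.
Upper-right is two-thirds across and one-third down within the crop:
x = 435.21 + 2 × 974.57/3 ≈ 1085; y = 0.00 + 1 × 2274.00/3 ≈ 758.

(1085, 758)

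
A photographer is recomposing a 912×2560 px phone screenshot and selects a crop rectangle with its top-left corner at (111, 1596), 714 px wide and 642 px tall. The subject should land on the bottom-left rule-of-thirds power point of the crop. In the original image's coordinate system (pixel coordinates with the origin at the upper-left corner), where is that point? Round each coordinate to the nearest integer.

x = 349 px, y = 2024 px

One third of the crop width 714 is 238.00 px.
One third of the crop height 642 is 214.00 px.
The bottom-left point is one-third across and two-thirds down within the crop:
x = 111 + 1 × 238.00 ≈ 349; y = 1596 + 2 × 214.00 ≈ 2024.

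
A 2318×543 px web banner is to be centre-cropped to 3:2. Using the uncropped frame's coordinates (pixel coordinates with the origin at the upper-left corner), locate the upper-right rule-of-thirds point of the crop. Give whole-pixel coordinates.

x = 1295 px, y = 181 px

2318/543 > 3/2, so the 3:2 crop keeps the full height 543 and trims width to 543 × 3/2 = 814.50 px.
Left offset = (2318 − 814.50)/2 = 751.75 px; top offset = 0.
Upper-right is two-thirds across and one-third down within the crop:
x = 751.75 + 2 × 814.50/3 ≈ 1295; y = 0.00 + 1 × 543.00/3 ≈ 181.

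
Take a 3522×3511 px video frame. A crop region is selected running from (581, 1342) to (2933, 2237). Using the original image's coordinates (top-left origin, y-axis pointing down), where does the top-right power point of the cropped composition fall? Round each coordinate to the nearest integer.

Crop width = 2933 − 581 = 2352 px; one third is 784.00 px.
Crop height = 2237 − 1342 = 895 px; one third is 298.33 px.
The top-right point is two-thirds across and one-third down within the crop:
x = 581 + 2 × 784.00 ≈ 2149; y = 1342 + 1 × 298.33 ≈ 1640.

(2149, 1640)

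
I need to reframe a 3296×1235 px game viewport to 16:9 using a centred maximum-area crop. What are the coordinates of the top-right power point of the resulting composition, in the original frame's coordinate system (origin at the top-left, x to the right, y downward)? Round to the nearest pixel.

x = 2014 px, y = 412 px

3296/1235 > 16/9, so the 16:9 crop keeps the full height 1235 and trims width to 1235 × 16/9 = 2195.56 px.
Left offset = (3296 − 2195.56)/2 = 550.22 px; top offset = 0.
Top-right is two-thirds across and one-third down within the crop:
x = 550.22 + 2 × 2195.56/3 ≈ 2014; y = 0.00 + 1 × 1235.00/3 ≈ 412.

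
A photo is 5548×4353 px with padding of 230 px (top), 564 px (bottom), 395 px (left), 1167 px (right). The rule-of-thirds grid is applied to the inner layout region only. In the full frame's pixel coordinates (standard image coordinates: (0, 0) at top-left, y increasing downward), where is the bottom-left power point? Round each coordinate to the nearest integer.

x = 1724 px, y = 2603 px

Content width = 5548 − 395 − 1167 = 3986 px; content height = 4353 − 230 − 564 = 3559 px.
Bottom-left is one-third across and two-thirds down within the inner layout region.
x = 395 + 1 × 3986/3 = 395 + 1328.67 ≈ 1724
y = 230 + 2 × 3559/3 = 230 + 2372.67 ≈ 2603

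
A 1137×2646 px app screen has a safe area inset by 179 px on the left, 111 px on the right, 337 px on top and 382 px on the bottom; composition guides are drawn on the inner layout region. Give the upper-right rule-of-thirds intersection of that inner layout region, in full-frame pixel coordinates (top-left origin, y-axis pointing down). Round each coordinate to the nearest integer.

Content width = 1137 − 179 − 111 = 847 px; content height = 2646 − 337 − 382 = 1927 px.
Upper-right is two-thirds across and one-third down within the inner layout region.
x = 179 + 2 × 847/3 = 179 + 564.67 ≈ 744
y = 337 + 1 × 1927/3 = 337 + 642.33 ≈ 979

(744, 979)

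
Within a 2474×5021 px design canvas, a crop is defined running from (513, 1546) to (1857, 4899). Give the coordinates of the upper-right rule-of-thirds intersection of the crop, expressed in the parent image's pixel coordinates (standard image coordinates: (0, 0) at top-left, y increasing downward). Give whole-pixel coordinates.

Crop width = 1857 − 513 = 1344 px; one third is 448.00 px.
Crop height = 4899 − 1546 = 3353 px; one third is 1117.67 px.
The upper-right point is two-thirds across and one-third down within the crop:
x = 513 + 2 × 448.00 ≈ 1409; y = 1546 + 1 × 1117.67 ≈ 2664.

(1409, 2664)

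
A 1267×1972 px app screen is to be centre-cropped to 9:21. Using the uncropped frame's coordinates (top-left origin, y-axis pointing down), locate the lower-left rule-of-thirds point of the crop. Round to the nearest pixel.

1267/1972 > 9/21, so the 9:21 crop keeps the full height 1972 and trims width to 1972 × 9/21 = 845.14 px.
Left offset = (1267 − 845.14)/2 = 210.93 px; top offset = 0.
Lower-left is one-third across and two-thirds down within the crop:
x = 210.93 + 1 × 845.14/3 ≈ 493; y = 0.00 + 2 × 1972.00/3 ≈ 1315.

(493, 1315)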